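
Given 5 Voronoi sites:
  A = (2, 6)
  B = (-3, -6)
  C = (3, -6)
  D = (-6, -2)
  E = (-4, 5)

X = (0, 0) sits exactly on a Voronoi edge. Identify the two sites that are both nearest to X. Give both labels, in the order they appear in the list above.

Squared distances from X to each site:
|XA|² = (0−2)² + (0−6)² = 4 + 36 = 40
|XB|² = (0−(-3))² + (0−(-6))² = 9 + 36 = 45
|XC|² = (0−3)² + (0−(-6))² = 9 + 36 = 45
|XD|² = (0−(-6))² + (0−(-2))² = 36 + 4 = 40
|XE|² = (0−(-4))² + (0−5)² = 16 + 25 = 41
X is equidistant from A and D (both at squared distance 40), and every other site is strictly farther — so X lies on the A–D Voronoi edge.

A and D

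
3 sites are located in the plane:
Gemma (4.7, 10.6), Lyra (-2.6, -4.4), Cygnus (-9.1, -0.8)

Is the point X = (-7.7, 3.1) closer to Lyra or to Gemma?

Compare squared distances:
d²(X, Lyra) = (-7.7−(-2.6))² + (3.1−(-4.4))² = 26.01 + 56.25 = 82.26
d²(X, Gemma) = (-7.7−4.7)² + (3.1−10.6)² = 153.76 + 56.25 = 210.01
82.26 < 210.01, so Lyra is closer.

Lyra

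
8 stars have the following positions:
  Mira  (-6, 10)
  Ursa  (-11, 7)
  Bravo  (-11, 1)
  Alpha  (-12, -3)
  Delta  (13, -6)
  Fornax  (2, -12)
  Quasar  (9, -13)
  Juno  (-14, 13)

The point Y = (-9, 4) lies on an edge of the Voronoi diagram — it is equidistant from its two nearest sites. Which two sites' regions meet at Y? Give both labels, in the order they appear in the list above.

Ursa and Bravo

Squared distances from Y to each site:
d²(Y, Mira) = (-9−(-6))² + (4−10)² = 9 + 36 = 45
d²(Y, Ursa) = (-9−(-11))² + (4−7)² = 4 + 9 = 13
d²(Y, Bravo) = (-9−(-11))² + (4−1)² = 4 + 9 = 13
d²(Y, Alpha) = (-9−(-12))² + (4−(-3))² = 9 + 49 = 58
d²(Y, Delta) = (-9−13)² + (4−(-6))² = 484 + 100 = 584
d²(Y, Fornax) = (-9−2)² + (4−(-12))² = 121 + 256 = 377
d²(Y, Quasar) = (-9−9)² + (4−(-13))² = 324 + 289 = 613
d²(Y, Juno) = (-9−(-14))² + (4−13)² = 25 + 81 = 106
Y is equidistant from Ursa and Bravo (both at squared distance 13), and every other site is strictly farther — so Y lies on the Ursa–Bravo Voronoi edge.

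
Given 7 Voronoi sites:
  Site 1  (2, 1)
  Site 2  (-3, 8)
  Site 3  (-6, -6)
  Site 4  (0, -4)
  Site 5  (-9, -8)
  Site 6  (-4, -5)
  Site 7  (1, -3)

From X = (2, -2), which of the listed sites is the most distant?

Site 5

Compare squared distances (the ordering matches that of the actual distances):
d²(X, Site 1) = (2−2)² + (-2−1)² = 0 + 9 = 9
d²(X, Site 2) = (2−(-3))² + (-2−8)² = 25 + 100 = 125
d²(X, Site 3) = (2−(-6))² + (-2−(-6))² = 64 + 16 = 80
d²(X, Site 4) = (2−0)² + (-2−(-4))² = 4 + 4 = 8
d²(X, Site 5) = (2−(-9))² + (-2−(-8))² = 121 + 36 = 157
d²(X, Site 6) = (2−(-4))² + (-2−(-5))² = 36 + 9 = 45
d²(X, Site 7) = (2−1)² + (-2−(-3))² = 1 + 1 = 2
The largest is to Site 5.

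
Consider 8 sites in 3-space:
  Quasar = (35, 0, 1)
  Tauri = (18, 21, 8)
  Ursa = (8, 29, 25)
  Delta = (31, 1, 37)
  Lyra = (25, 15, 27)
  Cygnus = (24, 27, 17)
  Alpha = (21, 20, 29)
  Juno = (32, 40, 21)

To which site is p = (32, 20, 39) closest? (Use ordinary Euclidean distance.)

Compare squared distances (the ordering matches that of the actual distances):
d²(p, Quasar) = (32−35)² + (20−0)² + (39−1)² = 9 + 400 + 1444 = 1853
d²(p, Tauri) = (32−18)² + (20−21)² + (39−8)² = 196 + 1 + 961 = 1158
d²(p, Ursa) = (32−8)² + (20−29)² + (39−25)² = 576 + 81 + 196 = 853
d²(p, Delta) = (32−31)² + (20−1)² + (39−37)² = 1 + 361 + 4 = 366
d²(p, Lyra) = (32−25)² + (20−15)² + (39−27)² = 49 + 25 + 144 = 218
d²(p, Cygnus) = (32−24)² + (20−27)² + (39−17)² = 64 + 49 + 484 = 597
d²(p, Alpha) = (32−21)² + (20−20)² + (39−29)² = 121 + 0 + 100 = 221
d²(p, Juno) = (32−32)² + (20−40)² + (39−21)² = 0 + 400 + 324 = 724
Minimum is at Lyra.

Lyra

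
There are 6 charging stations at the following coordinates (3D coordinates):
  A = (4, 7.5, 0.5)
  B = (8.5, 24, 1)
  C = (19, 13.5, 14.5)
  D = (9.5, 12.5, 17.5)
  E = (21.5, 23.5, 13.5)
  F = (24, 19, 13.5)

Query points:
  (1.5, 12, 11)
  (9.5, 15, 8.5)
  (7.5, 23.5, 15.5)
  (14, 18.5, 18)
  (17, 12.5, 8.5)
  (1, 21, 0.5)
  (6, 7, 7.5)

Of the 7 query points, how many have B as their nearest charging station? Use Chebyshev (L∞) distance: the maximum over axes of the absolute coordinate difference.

1

(1.5, 12, 11) — d to each: A:10.5, B:12, C:17.5, D:8, E:20, F:22.5 → nearest is D
(9.5, 15, 8.5) — d to each: A:8, B:9, C:9.5, D:9, E:12, F:14.5 → nearest is A
(7.5, 23.5, 15.5) — d to each: A:16, B:14.5, C:11.5, D:11, E:14, F:16.5 → nearest is D
(14, 18.5, 18) — d to each: A:17.5, B:17, C:5, D:6, E:7.5, F:10 → nearest is C
(17, 12.5, 8.5) — d to each: A:13, B:11.5, C:6, D:9, E:11, F:7 → nearest is C
(1, 21, 0.5) — d to each: A:13.5, B:7.5, C:18, D:17, E:20.5, F:23 → nearest is B
(6, 7, 7.5) — d to each: A:7, B:17, C:13, D:10, E:16.5, F:18 → nearest is A
1 of the 7 points has B as nearest.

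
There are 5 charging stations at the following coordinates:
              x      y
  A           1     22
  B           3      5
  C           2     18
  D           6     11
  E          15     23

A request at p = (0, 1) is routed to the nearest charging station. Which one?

B

Squared Euclidean distances:
|pA|² = (0−1)² + (1−22)² = 1 + 441 = 442
|pB|² = (0−3)² + (1−5)² = 9 + 16 = 25
|pC|² = (0−2)² + (1−18)² = 4 + 289 = 293
|pD|² = (0−6)² + (1−11)² = 36 + 100 = 136
|pE|² = (0−15)² + (1−23)² = 225 + 484 = 709
The smallest is to B, so p lies in the Voronoi region of B.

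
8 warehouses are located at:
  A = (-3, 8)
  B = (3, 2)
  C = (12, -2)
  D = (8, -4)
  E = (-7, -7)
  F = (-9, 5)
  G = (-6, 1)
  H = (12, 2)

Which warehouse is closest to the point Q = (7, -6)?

Squared Euclidean distances:
|QA|² = 100 + 196 = 296
|QB|² = 16 + 64 = 80
|QC|² = 25 + 16 = 41
|QD|² = 1 + 4 = 5
|QE|² = 196 + 1 = 197
|QF|² = 256 + 121 = 377
|QG|² = 169 + 49 = 218
|QH|² = 25 + 64 = 89
The smallest is to D, so Q lies in the Voronoi region of D.

D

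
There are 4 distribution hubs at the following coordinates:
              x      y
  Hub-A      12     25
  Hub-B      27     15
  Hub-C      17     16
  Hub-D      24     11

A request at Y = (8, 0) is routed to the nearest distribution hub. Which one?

Hub-C

Since √ is increasing, it suffices to compare squared distances:
d²(Y, Hub-A) = 16 + 625 = 641
d²(Y, Hub-B) = 361 + 225 = 586
d²(Y, Hub-C) = 81 + 256 = 337
d²(Y, Hub-D) = 256 + 121 = 377
Hub-C is nearest.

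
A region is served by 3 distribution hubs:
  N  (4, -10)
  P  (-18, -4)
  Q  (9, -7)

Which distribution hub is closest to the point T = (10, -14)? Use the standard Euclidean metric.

Squared Euclidean distances:
|TN|² = (10−4)² + (-14−(-10))² = 36 + 16 = 52
|TP|² = (10−(-18))² + (-14−(-4))² = 784 + 100 = 884
|TQ|² = (10−9)² + (-14−(-7))² = 1 + 49 = 50
Q is nearest.

Q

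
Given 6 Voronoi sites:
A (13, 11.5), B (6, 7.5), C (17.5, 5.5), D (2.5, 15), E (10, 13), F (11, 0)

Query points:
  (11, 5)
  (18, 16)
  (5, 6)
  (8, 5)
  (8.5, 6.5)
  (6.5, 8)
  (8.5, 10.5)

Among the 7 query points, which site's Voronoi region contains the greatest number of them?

(11, 5) — d² to each: A:46.25, B:31.25, C:42.5, D:172.25, E:65, F:25 → nearest is F
(18, 16) — d² to each: A:45.25, B:216.25, C:110.5, D:241.25, E:73, F:305 → nearest is A
(5, 6) — d² to each: A:94.25, B:3.25, C:156.5, D:87.25, E:74, F:72 → nearest is B
(8, 5) — d² to each: A:67.25, B:10.25, C:90.5, D:130.25, E:68, F:34 → nearest is B
(8.5, 6.5) — d² to each: A:45.25, B:7.25, C:82, D:108.25, E:44.5, F:48.5 → nearest is B
(6.5, 8) — d² to each: A:54.5, B:0.5, C:127.25, D:65, E:37.25, F:84.25 → nearest is B
(8.5, 10.5) — d² to each: A:21.25, B:15.25, C:106, D:56.25, E:8.5, F:116.5 → nearest is E
Tally — A:1, B:4, E:1, F:1. B captures the most (4).

B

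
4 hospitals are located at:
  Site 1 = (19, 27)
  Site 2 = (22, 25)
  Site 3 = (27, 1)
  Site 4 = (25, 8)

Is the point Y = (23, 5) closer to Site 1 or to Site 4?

Site 4

Compare squared distances:
d²(Y, Site 1) = (23−19)² + (5−27)² = 16 + 484 = 500
d²(Y, Site 4) = (23−25)² + (5−8)² = 4 + 9 = 13
500 > 13, so Site 4 is closer.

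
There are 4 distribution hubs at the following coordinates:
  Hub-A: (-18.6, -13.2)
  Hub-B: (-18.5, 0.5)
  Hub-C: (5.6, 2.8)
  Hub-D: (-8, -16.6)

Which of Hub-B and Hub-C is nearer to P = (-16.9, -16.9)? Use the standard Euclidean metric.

Compare squared distances:
d²(P, Hub-B) = (-16.9−(-18.5))² + (-16.9−0.5)² = 2.56 + 302.76 = 305.32
d²(P, Hub-C) = (-16.9−5.6)² + (-16.9−2.8)² = 506.25 + 388.09 = 894.34
305.32 < 894.34, so Hub-B is closer.

Hub-B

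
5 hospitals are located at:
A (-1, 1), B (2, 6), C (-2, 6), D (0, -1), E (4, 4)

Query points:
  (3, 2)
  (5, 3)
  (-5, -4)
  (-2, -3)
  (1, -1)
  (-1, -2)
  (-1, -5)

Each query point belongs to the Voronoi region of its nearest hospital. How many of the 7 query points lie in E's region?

(3, 2) — d² to each: A:17, B:17, C:41, D:18, E:5 → nearest is E
(5, 3) — d² to each: A:40, B:18, C:58, D:41, E:2 → nearest is E
(-5, -4) — d² to each: A:41, B:149, C:109, D:34, E:145 → nearest is D
(-2, -3) — d² to each: A:17, B:97, C:81, D:8, E:85 → nearest is D
(1, -1) — d² to each: A:8, B:50, C:58, D:1, E:34 → nearest is D
(-1, -2) — d² to each: A:9, B:73, C:65, D:2, E:61 → nearest is D
(-1, -5) — d² to each: A:36, B:130, C:122, D:17, E:106 → nearest is D
2 of the 7 points have E as nearest.

2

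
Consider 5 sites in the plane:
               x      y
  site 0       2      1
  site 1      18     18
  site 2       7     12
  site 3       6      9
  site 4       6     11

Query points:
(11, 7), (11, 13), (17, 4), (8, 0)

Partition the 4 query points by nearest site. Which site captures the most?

site 3

(11, 7) — d² to each: site 0:117, site 1:170, site 2:41, site 3:29, site 4:41 → nearest is site 3
(11, 13) — d² to each: site 0:225, site 1:74, site 2:17, site 3:41, site 4:29 → nearest is site 2
(17, 4) — d² to each: site 0:234, site 1:197, site 2:164, site 3:146, site 4:170 → nearest is site 3
(8, 0) — d² to each: site 0:37, site 1:424, site 2:145, site 3:85, site 4:125 → nearest is site 0
Tally — site 0:1, site 2:1, site 3:2. site 3 captures the most (2).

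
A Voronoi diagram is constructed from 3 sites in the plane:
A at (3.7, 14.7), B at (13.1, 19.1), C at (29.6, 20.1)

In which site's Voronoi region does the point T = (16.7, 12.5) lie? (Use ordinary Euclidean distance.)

Compare squared distances (the ordering matches that of the actual distances):
|TA|² = (16.7−3.7)² + (12.5−14.7)² = 169 + 4.84 = 173.84
|TB|² = (16.7−13.1)² + (12.5−19.1)² = 12.96 + 43.56 = 56.52
|TC|² = (16.7−29.6)² + (12.5−20.1)² = 166.41 + 57.76 = 224.17
B is nearest.

B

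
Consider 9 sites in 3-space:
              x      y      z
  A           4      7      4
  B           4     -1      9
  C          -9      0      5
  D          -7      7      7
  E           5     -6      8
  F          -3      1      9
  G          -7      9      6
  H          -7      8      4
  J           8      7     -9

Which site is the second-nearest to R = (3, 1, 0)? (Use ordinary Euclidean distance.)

Squared Euclidean distances:
|RA|² = (3−4)² + (1−7)² + (0−4)² = 1 + 36 + 16 = 53
|RB|² = (3−4)² + (1−(-1))² + (0−9)² = 1 + 4 + 81 = 86
|RC|² = (3−(-9))² + (1−0)² + (0−5)² = 144 + 1 + 25 = 170
|RD|² = (3−(-7))² + (1−7)² + (0−7)² = 100 + 36 + 49 = 185
|RE|² = (3−5)² + (1−(-6))² + (0−8)² = 4 + 49 + 64 = 117
|RF|² = (3−(-3))² + (1−1)² + (0−9)² = 36 + 0 + 81 = 117
|RG|² = (3−(-7))² + (1−9)² + (0−6)² = 100 + 64 + 36 = 200
|RH|² = (3−(-7))² + (1−8)² + (0−4)² = 100 + 49 + 16 = 165
|RJ|² = (3−8)² + (1−7)² + (0−(-9))² = 25 + 36 + 81 = 142
Sorted ascending: A, B, E, … — the second-nearest is B.

B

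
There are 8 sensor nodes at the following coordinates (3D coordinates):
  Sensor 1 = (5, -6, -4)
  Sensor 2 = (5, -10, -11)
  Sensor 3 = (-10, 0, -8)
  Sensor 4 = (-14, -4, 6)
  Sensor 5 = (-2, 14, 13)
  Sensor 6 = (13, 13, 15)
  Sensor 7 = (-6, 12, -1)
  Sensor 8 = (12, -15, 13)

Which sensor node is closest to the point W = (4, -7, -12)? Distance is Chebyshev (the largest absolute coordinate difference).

d(W, Sensor 1) = max(1, 1, 8) = 8
d(W, Sensor 2) = max(1, 3, 1) = 3
d(W, Sensor 3) = max(14, 7, 4) = 14
d(W, Sensor 4) = max(18, 3, 18) = 18
d(W, Sensor 5) = max(6, 21, 25) = 25
d(W, Sensor 6) = max(9, 20, 27) = 27
d(W, Sensor 7) = max(10, 19, 11) = 19
d(W, Sensor 8) = max(8, 8, 25) = 25
Minimum is at Sensor 2.

Sensor 2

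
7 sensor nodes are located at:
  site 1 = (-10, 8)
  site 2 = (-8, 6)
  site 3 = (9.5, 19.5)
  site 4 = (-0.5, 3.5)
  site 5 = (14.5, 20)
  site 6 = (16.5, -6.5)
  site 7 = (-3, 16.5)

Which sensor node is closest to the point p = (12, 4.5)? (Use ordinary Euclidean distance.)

Compare squared distances (the ordering matches that of the actual distances):
d²(p, site 1) = (12−(-10))² + (4.5−8)² = 484 + 12.25 = 496.25
d²(p, site 2) = (12−(-8))² + (4.5−6)² = 400 + 2.25 = 402.25
d²(p, site 3) = (12−9.5)² + (4.5−19.5)² = 6.25 + 225 = 231.25
d²(p, site 4) = (12−(-0.5))² + (4.5−3.5)² = 156.25 + 1 = 157.25
d²(p, site 5) = (12−14.5)² + (4.5−20)² = 6.25 + 240.25 = 246.5
d²(p, site 6) = (12−16.5)² + (4.5−(-6.5))² = 20.25 + 121 = 141.25
d²(p, site 7) = (12−(-3))² + (4.5−16.5)² = 225 + 144 = 369
site 6 is nearest.

site 6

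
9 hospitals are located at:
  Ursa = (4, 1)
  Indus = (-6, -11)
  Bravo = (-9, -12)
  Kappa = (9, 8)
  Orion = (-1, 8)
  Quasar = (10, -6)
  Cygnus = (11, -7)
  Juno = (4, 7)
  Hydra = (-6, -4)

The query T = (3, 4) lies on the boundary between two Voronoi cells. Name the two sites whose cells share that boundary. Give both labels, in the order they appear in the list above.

Ursa and Juno

Squared distances from T to each site:
d²(T, Ursa) = (3−4)² + (4−1)² = 1 + 9 = 10
d²(T, Indus) = (3−(-6))² + (4−(-11))² = 81 + 225 = 306
d²(T, Bravo) = (3−(-9))² + (4−(-12))² = 144 + 256 = 400
d²(T, Kappa) = (3−9)² + (4−8)² = 36 + 16 = 52
d²(T, Orion) = (3−(-1))² + (4−8)² = 16 + 16 = 32
d²(T, Quasar) = (3−10)² + (4−(-6))² = 49 + 100 = 149
d²(T, Cygnus) = (3−11)² + (4−(-7))² = 64 + 121 = 185
d²(T, Juno) = (3−4)² + (4−7)² = 1 + 9 = 10
d²(T, Hydra) = (3−(-6))² + (4−(-4))² = 81 + 64 = 145
T is equidistant from Ursa and Juno (both at squared distance 10), and every other site is strictly farther — so T lies on the Ursa–Juno Voronoi edge.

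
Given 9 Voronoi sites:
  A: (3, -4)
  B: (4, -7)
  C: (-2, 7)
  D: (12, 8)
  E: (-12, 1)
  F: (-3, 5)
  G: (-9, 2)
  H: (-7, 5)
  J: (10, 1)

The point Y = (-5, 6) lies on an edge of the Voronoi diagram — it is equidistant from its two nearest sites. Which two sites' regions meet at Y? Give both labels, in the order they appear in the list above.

F and H

Squared distances from Y to each site:
|YA|² = 64 + 100 = 164
|YB|² = 81 + 169 = 250
|YC|² = 9 + 1 = 10
|YD|² = 289 + 4 = 293
|YE|² = 49 + 25 = 74
|YF|² = 4 + 1 = 5
|YG|² = 16 + 16 = 32
|YH|² = 4 + 1 = 5
|YJ|² = 225 + 25 = 250
Y is equidistant from F and H (both at squared distance 5), and every other site is strictly farther — so Y lies on the F–H Voronoi edge.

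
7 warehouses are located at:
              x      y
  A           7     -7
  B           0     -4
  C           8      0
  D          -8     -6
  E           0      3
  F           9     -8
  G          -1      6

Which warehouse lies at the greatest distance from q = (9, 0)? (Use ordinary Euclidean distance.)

Since √ is increasing, it suffices to compare squared distances:
|qA|² = 4 + 49 = 53
|qB|² = 81 + 16 = 97
|qC|² = 1 + 0 = 1
|qD|² = 289 + 36 = 325
|qE|² = 81 + 9 = 90
|qF|² = 0 + 64 = 64
|qG|² = 100 + 36 = 136
The largest is to D.

D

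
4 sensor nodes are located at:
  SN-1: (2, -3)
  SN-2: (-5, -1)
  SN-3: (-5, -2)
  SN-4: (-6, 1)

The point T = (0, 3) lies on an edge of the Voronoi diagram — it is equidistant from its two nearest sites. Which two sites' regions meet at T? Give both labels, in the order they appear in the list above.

Squared distances from T to each site:
d²(T, SN-1) = (0−2)² + (3−(-3))² = 4 + 36 = 40
d²(T, SN-2) = (0−(-5))² + (3−(-1))² = 25 + 16 = 41
d²(T, SN-3) = (0−(-5))² + (3−(-2))² = 25 + 25 = 50
d²(T, SN-4) = (0−(-6))² + (3−1)² = 36 + 4 = 40
T is equidistant from SN-1 and SN-4 (both at squared distance 40), and every other site is strictly farther — so T lies on the SN-1–SN-4 Voronoi edge.

SN-1 and SN-4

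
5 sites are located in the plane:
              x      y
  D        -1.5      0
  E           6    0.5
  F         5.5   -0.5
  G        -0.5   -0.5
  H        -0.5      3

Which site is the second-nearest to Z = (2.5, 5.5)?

Squared Euclidean distances:
|ZD|² = (2.5−(-1.5))² + (5.5−0)² = 16 + 30.25 = 46.25
|ZE|² = (2.5−6)² + (5.5−0.5)² = 12.25 + 25 = 37.25
|ZF|² = (2.5−5.5)² + (5.5−(-0.5))² = 9 + 36 = 45
|ZG|² = (2.5−(-0.5))² + (5.5−(-0.5))² = 9 + 36 = 45
|ZH|² = (2.5−(-0.5))² + (5.5−3)² = 9 + 6.25 = 15.25
Sorted ascending: H, E, F, … — the second-nearest is E.

E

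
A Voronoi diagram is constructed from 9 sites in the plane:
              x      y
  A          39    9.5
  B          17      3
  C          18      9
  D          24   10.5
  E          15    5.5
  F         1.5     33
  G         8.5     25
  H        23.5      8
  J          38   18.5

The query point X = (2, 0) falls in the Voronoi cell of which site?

E

Compare squared distances (the ordering matches that of the actual distances):
|XA|² = 1369 + 90.25 = 1459.25
|XB|² = 225 + 9 = 234
|XC|² = 256 + 81 = 337
|XD|² = 484 + 110.25 = 594.25
|XE|² = 169 + 30.25 = 199.25
|XF|² = 0.25 + 1089 = 1089.25
|XG|² = 42.25 + 625 = 667.25
|XH|² = 462.25 + 64 = 526.25
|XJ|² = 1296 + 342.25 = 1638.25
E is nearest.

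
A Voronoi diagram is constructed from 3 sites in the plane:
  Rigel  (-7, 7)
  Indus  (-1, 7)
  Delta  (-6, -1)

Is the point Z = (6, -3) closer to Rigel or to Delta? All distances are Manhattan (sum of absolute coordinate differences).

Delta

d(Z, Rigel) = |6−(-7)| + |-3−7| = 13 + 10 = 23
d(Z, Delta) = |6−(-6)| + |-3−(-1)| = 12 + 2 = 14
23 > 14, so Delta is closer.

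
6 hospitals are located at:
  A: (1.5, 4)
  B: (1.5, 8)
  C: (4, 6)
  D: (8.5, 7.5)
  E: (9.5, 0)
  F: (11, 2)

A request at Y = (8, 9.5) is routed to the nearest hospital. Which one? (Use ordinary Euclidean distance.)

Compare squared distances (the ordering matches that of the actual distances):
|YA|² = (8−1.5)² + (9.5−4)² = 42.25 + 30.25 = 72.5
|YB|² = (8−1.5)² + (9.5−8)² = 42.25 + 2.25 = 44.5
|YC|² = (8−4)² + (9.5−6)² = 16 + 12.25 = 28.25
|YD|² = (8−8.5)² + (9.5−7.5)² = 0.25 + 4 = 4.25
|YE|² = (8−9.5)² + (9.5−0)² = 2.25 + 90.25 = 92.5
|YF|² = (8−11)² + (9.5−2)² = 9 + 56.25 = 65.25
The smallest is to D, so Y lies in the Voronoi region of D.

D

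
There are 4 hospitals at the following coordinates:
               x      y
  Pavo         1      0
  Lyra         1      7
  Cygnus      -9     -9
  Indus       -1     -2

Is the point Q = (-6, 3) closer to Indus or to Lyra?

Indus

Compare squared distances:
d²(Q, Indus) = (-6−(-1))² + (3−(-2))² = 25 + 25 = 50
d²(Q, Lyra) = (-6−1)² + (3−7)² = 49 + 16 = 65
50 < 65, so Indus is closer.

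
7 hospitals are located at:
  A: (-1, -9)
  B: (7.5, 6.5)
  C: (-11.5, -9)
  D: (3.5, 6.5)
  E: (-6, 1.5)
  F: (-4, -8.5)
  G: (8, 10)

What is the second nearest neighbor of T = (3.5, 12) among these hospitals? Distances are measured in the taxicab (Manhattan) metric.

d(T,A) = 4.5 + 21 = 25.5
d(T,B) = 4 + 5.5 = 9.5
d(T,C) = 15 + 21 = 36
d(T,D) = 0 + 5.5 = 5.5
d(T,E) = 9.5 + 10.5 = 20
d(T,F) = 7.5 + 20.5 = 28
d(T,G) = 4.5 + 2 = 6.5
Sorted ascending: D, G, B, … — the second-nearest is G.

G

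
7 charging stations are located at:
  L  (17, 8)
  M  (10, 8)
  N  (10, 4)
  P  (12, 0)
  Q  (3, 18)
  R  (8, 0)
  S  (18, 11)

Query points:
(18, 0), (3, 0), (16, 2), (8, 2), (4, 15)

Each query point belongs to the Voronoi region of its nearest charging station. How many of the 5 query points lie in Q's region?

1

(18, 0) — d² to each: L:65, M:128, N:80, P:36, Q:549, R:100, S:121 → nearest is P
(3, 0) — d² to each: L:260, M:113, N:65, P:81, Q:324, R:25, S:346 → nearest is R
(16, 2) — d² to each: L:37, M:72, N:40, P:20, Q:425, R:68, S:85 → nearest is P
(8, 2) — d² to each: L:117, M:40, N:8, P:20, Q:281, R:4, S:181 → nearest is R
(4, 15) — d² to each: L:218, M:85, N:157, P:289, Q:10, R:241, S:212 → nearest is Q
1 of the 5 points has Q as nearest.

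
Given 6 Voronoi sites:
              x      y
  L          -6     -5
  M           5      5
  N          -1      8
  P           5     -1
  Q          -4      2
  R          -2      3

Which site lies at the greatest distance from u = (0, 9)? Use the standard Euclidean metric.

Squared Euclidean distances:
|uL|² = (0−(-6))² + (9−(-5))² = 36 + 196 = 232
|uM|² = (0−5)² + (9−5)² = 25 + 16 = 41
|uN|² = (0−(-1))² + (9−8)² = 1 + 1 = 2
|uP|² = (0−5)² + (9−(-1))² = 25 + 100 = 125
|uQ|² = (0−(-4))² + (9−2)² = 16 + 49 = 65
|uR|² = (0−(-2))² + (9−3)² = 4 + 36 = 40
The largest is to L.

L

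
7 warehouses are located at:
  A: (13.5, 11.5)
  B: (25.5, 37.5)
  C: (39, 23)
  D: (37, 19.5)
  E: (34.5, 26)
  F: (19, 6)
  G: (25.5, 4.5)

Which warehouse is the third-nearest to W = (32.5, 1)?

D

Since √ is increasing, it suffices to compare squared distances:
|WA|² = (32.5−13.5)² + (1−11.5)² = 361 + 110.25 = 471.25
|WB|² = (32.5−25.5)² + (1−37.5)² = 49 + 1332.25 = 1381.25
|WC|² = (32.5−39)² + (1−23)² = 42.25 + 484 = 526.25
|WD|² = (32.5−37)² + (1−19.5)² = 20.25 + 342.25 = 362.5
|WE|² = (32.5−34.5)² + (1−26)² = 4 + 625 = 629
|WF|² = (32.5−19)² + (1−6)² = 182.25 + 25 = 207.25
|WG|² = (32.5−25.5)² + (1−4.5)² = 49 + 12.25 = 61.25
Sorted ascending: G, F, D, A, … — the third-nearest is D.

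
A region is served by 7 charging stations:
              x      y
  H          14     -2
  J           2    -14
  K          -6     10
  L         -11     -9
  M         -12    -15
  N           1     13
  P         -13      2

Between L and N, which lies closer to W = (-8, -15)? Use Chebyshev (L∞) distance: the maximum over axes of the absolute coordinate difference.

d(W,L) = max(3, 6) = 6
d(W,N) = max(9, 28) = 28
6 < 28, so L is closer.

L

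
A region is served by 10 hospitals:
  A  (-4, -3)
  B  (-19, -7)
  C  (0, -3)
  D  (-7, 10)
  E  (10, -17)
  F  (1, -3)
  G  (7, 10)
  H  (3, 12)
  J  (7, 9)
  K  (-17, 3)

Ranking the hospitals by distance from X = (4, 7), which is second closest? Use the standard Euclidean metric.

G

Since √ is increasing, it suffices to compare squared distances:
|XA|² = 64 + 100 = 164
|XB|² = 529 + 196 = 725
|XC|² = 16 + 100 = 116
|XD|² = 121 + 9 = 130
|XE|² = 36 + 576 = 612
|XF|² = 9 + 100 = 109
|XG|² = 9 + 9 = 18
|XH|² = 1 + 25 = 26
|XJ|² = 9 + 4 = 13
|XK|² = 441 + 16 = 457
Sorted ascending: J, G, H, … — the second-nearest is G.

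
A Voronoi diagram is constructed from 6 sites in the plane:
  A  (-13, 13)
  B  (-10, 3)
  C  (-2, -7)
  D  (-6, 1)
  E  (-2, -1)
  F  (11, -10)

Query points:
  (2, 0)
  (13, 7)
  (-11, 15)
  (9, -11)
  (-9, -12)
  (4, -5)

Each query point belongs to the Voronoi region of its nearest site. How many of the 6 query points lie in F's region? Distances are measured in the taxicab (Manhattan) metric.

2

(2, 0) — d to each: A:28, B:15, C:11, D:9, E:5, F:19 → nearest is E
(13, 7) — d to each: A:32, B:27, C:29, D:25, E:23, F:19 → nearest is F
(-11, 15) — d to each: A:4, B:13, C:31, D:19, E:25, F:47 → nearest is A
(9, -11) — d to each: A:46, B:33, C:15, D:27, E:21, F:3 → nearest is F
(-9, -12) — d to each: A:29, B:16, C:12, D:16, E:18, F:22 → nearest is C
(4, -5) — d to each: A:35, B:22, C:8, D:16, E:10, F:12 → nearest is C
2 of the 6 points have F as nearest.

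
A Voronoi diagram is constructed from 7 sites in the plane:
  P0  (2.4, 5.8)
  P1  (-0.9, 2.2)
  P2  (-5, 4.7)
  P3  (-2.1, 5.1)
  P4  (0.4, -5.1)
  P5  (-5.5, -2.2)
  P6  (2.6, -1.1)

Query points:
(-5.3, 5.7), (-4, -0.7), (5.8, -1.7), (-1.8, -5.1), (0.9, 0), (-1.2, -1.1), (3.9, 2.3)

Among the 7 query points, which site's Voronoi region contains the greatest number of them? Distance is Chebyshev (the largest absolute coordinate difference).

P6

(-5.3, 5.7) — d to each: P0:7.7, P1:4.4, P2:1, P3:3.2, P4:10.8, P5:7.9, P6:7.9 → nearest is P2
(-4, -0.7) — d to each: P0:6.5, P1:3.1, P2:5.4, P3:5.8, P4:4.4, P5:1.5, P6:6.6 → nearest is P5
(5.8, -1.7) — d to each: P0:7.5, P1:6.7, P2:10.8, P3:7.9, P4:5.4, P5:11.3, P6:3.2 → nearest is P6
(-1.8, -5.1) — d to each: P0:10.9, P1:7.3, P2:9.8, P3:10.2, P4:2.2, P5:3.7, P6:4.4 → nearest is P4
(0.9, 0) — d to each: P0:5.8, P1:2.2, P2:5.9, P3:5.1, P4:5.1, P5:6.4, P6:1.7 → nearest is P6
(-1.2, -1.1) — d to each: P0:6.9, P1:3.3, P2:5.8, P3:6.2, P4:4, P5:4.3, P6:3.8 → nearest is P1
(3.9, 2.3) — d to each: P0:3.5, P1:4.8, P2:8.9, P3:6, P4:7.4, P5:9.4, P6:3.4 → nearest is P6
Tally — P1:1, P2:1, P4:1, P5:1, P6:3. P6 captures the most (3).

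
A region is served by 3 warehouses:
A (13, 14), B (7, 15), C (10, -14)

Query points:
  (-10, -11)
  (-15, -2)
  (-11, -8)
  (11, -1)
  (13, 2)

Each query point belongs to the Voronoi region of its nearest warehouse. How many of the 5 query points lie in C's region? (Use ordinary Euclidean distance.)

(-10, -11) — d² to each: A:1154, B:965, C:409 → nearest is C
(-15, -2) — d² to each: A:1040, B:773, C:769 → nearest is C
(-11, -8) — d² to each: A:1060, B:853, C:477 → nearest is C
(11, -1) — d² to each: A:229, B:272, C:170 → nearest is C
(13, 2) — d² to each: A:144, B:205, C:265 → nearest is A
4 of the 5 points have C as nearest.

4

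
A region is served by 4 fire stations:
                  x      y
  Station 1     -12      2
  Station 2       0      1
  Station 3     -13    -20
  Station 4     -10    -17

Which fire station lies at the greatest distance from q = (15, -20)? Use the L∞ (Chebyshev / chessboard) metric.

d(q, Station 1) = max(27, 22) = 27
d(q, Station 2) = max(15, 21) = 21
d(q, Station 3) = max(28, 0) = 28
d(q, Station 4) = max(25, 3) = 25
The largest is to Station 3.

Station 3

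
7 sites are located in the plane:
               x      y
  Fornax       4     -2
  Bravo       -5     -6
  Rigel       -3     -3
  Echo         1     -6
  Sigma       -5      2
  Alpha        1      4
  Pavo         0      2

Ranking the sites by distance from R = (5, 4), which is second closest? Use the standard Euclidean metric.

Pavo

Since √ is increasing, it suffices to compare squared distances:
d²(R, Fornax) = (5−4)² + (4−(-2))² = 1 + 36 = 37
d²(R, Bravo) = (5−(-5))² + (4−(-6))² = 100 + 100 = 200
d²(R, Rigel) = (5−(-3))² + (4−(-3))² = 64 + 49 = 113
d²(R, Echo) = (5−1)² + (4−(-6))² = 16 + 100 = 116
d²(R, Sigma) = (5−(-5))² + (4−2)² = 100 + 4 = 104
d²(R, Alpha) = (5−1)² + (4−4)² = 16 + 0 = 16
d²(R, Pavo) = (5−0)² + (4−2)² = 25 + 4 = 29
Sorted ascending: Alpha, Pavo, Fornax, … — the second-nearest is Pavo.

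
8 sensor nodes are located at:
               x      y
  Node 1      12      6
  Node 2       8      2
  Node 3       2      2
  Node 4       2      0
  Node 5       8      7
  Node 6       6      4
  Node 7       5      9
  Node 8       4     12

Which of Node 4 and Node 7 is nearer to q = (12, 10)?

Node 7

Compare squared distances:
d²(q, Node 4) = (12−2)² + (10−0)² = 100 + 100 = 200
d²(q, Node 7) = (12−5)² + (10−9)² = 49 + 1 = 50
200 > 50, so Node 7 is closer.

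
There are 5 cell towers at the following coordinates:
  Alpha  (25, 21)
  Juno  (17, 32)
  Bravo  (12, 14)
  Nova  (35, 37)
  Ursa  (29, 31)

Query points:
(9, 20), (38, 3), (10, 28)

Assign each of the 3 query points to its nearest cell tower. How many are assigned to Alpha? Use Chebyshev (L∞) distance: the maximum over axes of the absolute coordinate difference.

(9, 20) — d to each: Alpha:16, Juno:12, Bravo:6, Nova:26, Ursa:20 → nearest is Bravo
(38, 3) — d to each: Alpha:18, Juno:29, Bravo:26, Nova:34, Ursa:28 → nearest is Alpha
(10, 28) — d to each: Alpha:15, Juno:7, Bravo:14, Nova:25, Ursa:19 → nearest is Juno
1 of the 3 points has Alpha as nearest.

1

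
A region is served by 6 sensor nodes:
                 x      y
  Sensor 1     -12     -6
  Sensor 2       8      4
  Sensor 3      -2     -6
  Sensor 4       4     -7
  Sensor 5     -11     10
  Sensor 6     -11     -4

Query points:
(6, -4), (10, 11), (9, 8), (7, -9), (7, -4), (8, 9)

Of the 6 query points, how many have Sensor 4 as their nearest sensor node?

(6, -4) — d² to each: Sensor 1:328, Sensor 2:68, Sensor 3:68, Sensor 4:13, Sensor 5:485, Sensor 6:289 → nearest is Sensor 4
(10, 11) — d² to each: Sensor 1:773, Sensor 2:53, Sensor 3:433, Sensor 4:360, Sensor 5:442, Sensor 6:666 → nearest is Sensor 2
(9, 8) — d² to each: Sensor 1:637, Sensor 2:17, Sensor 3:317, Sensor 4:250, Sensor 5:404, Sensor 6:544 → nearest is Sensor 2
(7, -9) — d² to each: Sensor 1:370, Sensor 2:170, Sensor 3:90, Sensor 4:13, Sensor 5:685, Sensor 6:349 → nearest is Sensor 4
(7, -4) — d² to each: Sensor 1:365, Sensor 2:65, Sensor 3:85, Sensor 4:18, Sensor 5:520, Sensor 6:324 → nearest is Sensor 4
(8, 9) — d² to each: Sensor 1:625, Sensor 2:25, Sensor 3:325, Sensor 4:272, Sensor 5:362, Sensor 6:530 → nearest is Sensor 2
3 of the 6 points have Sensor 4 as nearest.

3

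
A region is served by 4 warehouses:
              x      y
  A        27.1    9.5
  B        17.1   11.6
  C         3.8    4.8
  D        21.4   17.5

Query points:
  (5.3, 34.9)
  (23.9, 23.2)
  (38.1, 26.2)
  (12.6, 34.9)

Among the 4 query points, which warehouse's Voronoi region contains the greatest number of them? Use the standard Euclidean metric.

D

(5.3, 34.9) — d² to each: A:1120.4, B:682.13, C:908.26, D:561.97 → nearest is D
(23.9, 23.2) — d² to each: A:197.93, B:180.8, C:742.57, D:38.74 → nearest is D
(38.1, 26.2) — d² to each: A:399.89, B:654.16, C:1634.45, D:354.58 → nearest is D
(12.6, 34.9) — d² to each: A:855.41, B:563.14, C:983.45, D:380.2 → nearest is D
Tally — D:4. D captures the most (4).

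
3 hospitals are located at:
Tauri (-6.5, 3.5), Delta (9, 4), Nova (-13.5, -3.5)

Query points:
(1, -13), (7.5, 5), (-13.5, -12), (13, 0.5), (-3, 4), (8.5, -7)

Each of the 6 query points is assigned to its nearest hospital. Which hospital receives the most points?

Delta

(1, -13) — d² to each: Tauri:328.5, Delta:353, Nova:300.5 → nearest is Nova
(7.5, 5) — d² to each: Tauri:198.25, Delta:3.25, Nova:513.25 → nearest is Delta
(-13.5, -12) — d² to each: Tauri:289.25, Delta:762.25, Nova:72.25 → nearest is Nova
(13, 0.5) — d² to each: Tauri:389.25, Delta:28.25, Nova:718.25 → nearest is Delta
(-3, 4) — d² to each: Tauri:12.5, Delta:144, Nova:166.5 → nearest is Tauri
(8.5, -7) — d² to each: Tauri:335.25, Delta:121.25, Nova:496.25 → nearest is Delta
Tally — Tauri:1, Delta:3, Nova:2. Delta captures the most (3).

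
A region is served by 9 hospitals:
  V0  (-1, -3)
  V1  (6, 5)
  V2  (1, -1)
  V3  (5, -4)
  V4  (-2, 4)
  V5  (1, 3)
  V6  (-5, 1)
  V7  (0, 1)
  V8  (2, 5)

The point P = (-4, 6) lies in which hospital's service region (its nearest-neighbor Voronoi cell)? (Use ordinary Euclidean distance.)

V4

Since √ is increasing, it suffices to compare squared distances:
|PV0|² = 9 + 81 = 90
|PV1|² = 100 + 1 = 101
|PV2|² = 25 + 49 = 74
|PV3|² = 81 + 100 = 181
|PV4|² = 4 + 4 = 8
|PV5|² = 25 + 9 = 34
|PV6|² = 1 + 25 = 26
|PV7|² = 16 + 25 = 41
|PV8|² = 36 + 1 = 37
V4 is nearest.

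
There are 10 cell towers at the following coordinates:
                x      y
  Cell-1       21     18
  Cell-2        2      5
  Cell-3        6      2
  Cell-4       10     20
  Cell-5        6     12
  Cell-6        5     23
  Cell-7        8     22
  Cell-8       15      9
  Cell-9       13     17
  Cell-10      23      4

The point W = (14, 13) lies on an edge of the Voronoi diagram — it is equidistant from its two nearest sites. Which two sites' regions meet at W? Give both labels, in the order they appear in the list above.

Cell-8 and Cell-9

Squared distances from W to each site:
d²(W, Cell-1) = 49 + 25 = 74
d²(W, Cell-2) = 144 + 64 = 208
d²(W, Cell-3) = 64 + 121 = 185
d²(W, Cell-4) = 16 + 49 = 65
d²(W, Cell-5) = 64 + 1 = 65
d²(W, Cell-6) = 81 + 100 = 181
d²(W, Cell-7) = 36 + 81 = 117
d²(W, Cell-8) = 1 + 16 = 17
d²(W, Cell-9) = 1 + 16 = 17
d²(W, Cell-10) = 81 + 81 = 162
W is equidistant from Cell-8 and Cell-9 (both at squared distance 17), and every other site is strictly farther — so W lies on the Cell-8–Cell-9 Voronoi edge.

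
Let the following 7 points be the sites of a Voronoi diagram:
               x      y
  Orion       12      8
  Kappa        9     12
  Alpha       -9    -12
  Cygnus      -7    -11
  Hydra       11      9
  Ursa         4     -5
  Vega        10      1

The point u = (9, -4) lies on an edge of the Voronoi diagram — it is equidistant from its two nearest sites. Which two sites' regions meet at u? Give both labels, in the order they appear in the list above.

Ursa and Vega

Squared distances from u to each site:
d²(u, Orion) = (9−12)² + (-4−8)² = 9 + 144 = 153
d²(u, Kappa) = (9−9)² + (-4−12)² = 0 + 256 = 256
d²(u, Alpha) = (9−(-9))² + (-4−(-12))² = 324 + 64 = 388
d²(u, Cygnus) = (9−(-7))² + (-4−(-11))² = 256 + 49 = 305
d²(u, Hydra) = (9−11)² + (-4−9)² = 4 + 169 = 173
d²(u, Ursa) = (9−4)² + (-4−(-5))² = 25 + 1 = 26
d²(u, Vega) = (9−10)² + (-4−1)² = 1 + 25 = 26
u is equidistant from Ursa and Vega (both at squared distance 26), and every other site is strictly farther — so u lies on the Ursa–Vega Voronoi edge.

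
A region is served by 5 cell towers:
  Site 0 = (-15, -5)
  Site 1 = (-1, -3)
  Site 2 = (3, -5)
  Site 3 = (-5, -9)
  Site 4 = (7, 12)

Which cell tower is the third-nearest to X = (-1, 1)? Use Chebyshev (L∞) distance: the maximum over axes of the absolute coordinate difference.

d(X, Site 0) = max(14, 6) = 14
d(X, Site 1) = max(0, 4) = 4
d(X, Site 2) = max(4, 6) = 6
d(X, Site 3) = max(4, 10) = 10
d(X, Site 4) = max(8, 11) = 11
Sorted ascending: Site 1, Site 2, Site 3, Site 4, … — the third-nearest is Site 3.

Site 3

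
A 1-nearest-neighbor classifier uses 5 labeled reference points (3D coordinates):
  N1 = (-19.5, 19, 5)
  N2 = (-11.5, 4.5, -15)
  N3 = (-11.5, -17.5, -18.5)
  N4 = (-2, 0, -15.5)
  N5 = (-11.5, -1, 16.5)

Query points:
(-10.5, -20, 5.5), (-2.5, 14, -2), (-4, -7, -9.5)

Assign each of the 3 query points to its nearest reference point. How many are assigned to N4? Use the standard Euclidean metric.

1

(-10.5, -20, 5.5) — d² to each: N1:1602.25, N2:1021.5, N3:583.25, N4:913.25, N5:483 → nearest is N5
(-2.5, 14, -2) — d² to each: N1:363, N2:340.25, N3:1345.5, N4:378.5, N5:648.25 → nearest is N2
(-4, -7, -9.5) — d² to each: N1:1126.5, N2:218.75, N3:247.5, N4:89, N5:768.25 → nearest is N4
1 of the 3 points has N4 as nearest.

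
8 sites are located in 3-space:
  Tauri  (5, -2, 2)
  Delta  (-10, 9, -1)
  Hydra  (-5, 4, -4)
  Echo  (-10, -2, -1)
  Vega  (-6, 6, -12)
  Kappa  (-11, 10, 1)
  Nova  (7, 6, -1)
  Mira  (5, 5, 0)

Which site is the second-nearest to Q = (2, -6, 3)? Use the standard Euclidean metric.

Mira

Squared Euclidean distances:
d²(Q, Tauri) = 9 + 16 + 1 = 26
d²(Q, Delta) = 144 + 225 + 16 = 385
d²(Q, Hydra) = 49 + 100 + 49 = 198
d²(Q, Echo) = 144 + 16 + 16 = 176
d²(Q, Vega) = 64 + 144 + 225 = 433
d²(Q, Kappa) = 169 + 256 + 4 = 429
d²(Q, Nova) = 25 + 144 + 16 = 185
d²(Q, Mira) = 9 + 121 + 9 = 139
Sorted ascending: Tauri, Mira, Echo, … — the second-nearest is Mira.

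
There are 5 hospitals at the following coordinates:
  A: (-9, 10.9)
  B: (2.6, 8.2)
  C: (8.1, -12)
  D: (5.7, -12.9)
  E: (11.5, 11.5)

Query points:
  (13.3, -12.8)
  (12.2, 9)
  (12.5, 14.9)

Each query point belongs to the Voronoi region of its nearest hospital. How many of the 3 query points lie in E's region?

2

(13.3, -12.8) — d² to each: A:1058.98, B:555.49, C:27.68, D:57.77, E:593.73 → nearest is C
(12.2, 9) — d² to each: A:453.05, B:92.8, C:457.81, D:521.86, E:6.74 → nearest is E
(12.5, 14.9) — d² to each: A:478.25, B:142.9, C:742.97, D:819.08, E:12.56 → nearest is E
2 of the 3 points have E as nearest.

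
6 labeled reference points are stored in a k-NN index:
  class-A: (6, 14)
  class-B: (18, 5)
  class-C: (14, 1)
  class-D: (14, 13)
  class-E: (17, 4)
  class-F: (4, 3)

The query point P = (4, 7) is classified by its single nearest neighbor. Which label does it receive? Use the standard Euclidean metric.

class-F

Since √ is increasing, it suffices to compare squared distances:
d²(P, class-A) = (4−6)² + (7−14)² = 4 + 49 = 53
d²(P, class-B) = (4−18)² + (7−5)² = 196 + 4 = 200
d²(P, class-C) = (4−14)² + (7−1)² = 100 + 36 = 136
d²(P, class-D) = (4−14)² + (7−13)² = 100 + 36 = 136
d²(P, class-E) = (4−17)² + (7−4)² = 169 + 9 = 178
d²(P, class-F) = (4−4)² + (7−3)² = 0 + 16 = 16
class-F is nearest.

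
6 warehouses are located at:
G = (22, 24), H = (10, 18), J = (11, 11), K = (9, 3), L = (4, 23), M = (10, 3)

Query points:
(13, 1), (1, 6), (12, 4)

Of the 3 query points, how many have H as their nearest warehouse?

0

(13, 1) — d² to each: G:610, H:298, J:104, K:20, L:565, M:13 → nearest is M
(1, 6) — d² to each: G:765, H:225, J:125, K:73, L:298, M:90 → nearest is K
(12, 4) — d² to each: G:500, H:200, J:50, K:10, L:425, M:5 → nearest is M
0 of the 3 points have H as nearest.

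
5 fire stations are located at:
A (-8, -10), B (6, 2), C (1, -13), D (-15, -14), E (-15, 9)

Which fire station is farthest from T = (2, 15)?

D

Compare squared distances (the ordering matches that of the actual distances):
|TA|² = (2−(-8))² + (15−(-10))² = 100 + 625 = 725
|TB|² = (2−6)² + (15−2)² = 16 + 169 = 185
|TC|² = (2−1)² + (15−(-13))² = 1 + 784 = 785
|TD|² = (2−(-15))² + (15−(-14))² = 289 + 841 = 1130
|TE|² = (2−(-15))² + (15−9)² = 289 + 36 = 325
The largest is to D.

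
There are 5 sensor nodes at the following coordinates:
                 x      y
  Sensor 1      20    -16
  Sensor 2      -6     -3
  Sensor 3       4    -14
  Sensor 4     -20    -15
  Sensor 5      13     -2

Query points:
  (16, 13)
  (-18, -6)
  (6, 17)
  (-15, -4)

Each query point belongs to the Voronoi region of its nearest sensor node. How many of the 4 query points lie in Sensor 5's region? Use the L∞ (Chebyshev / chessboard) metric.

2

(16, 13) — d to each: Sensor 1:29, Sensor 2:22, Sensor 3:27, Sensor 4:36, Sensor 5:15 → nearest is Sensor 5
(-18, -6) — d to each: Sensor 1:38, Sensor 2:12, Sensor 3:22, Sensor 4:9, Sensor 5:31 → nearest is Sensor 4
(6, 17) — d to each: Sensor 1:33, Sensor 2:20, Sensor 3:31, Sensor 4:32, Sensor 5:19 → nearest is Sensor 5
(-15, -4) — d to each: Sensor 1:35, Sensor 2:9, Sensor 3:19, Sensor 4:11, Sensor 5:28 → nearest is Sensor 2
2 of the 4 points have Sensor 5 as nearest.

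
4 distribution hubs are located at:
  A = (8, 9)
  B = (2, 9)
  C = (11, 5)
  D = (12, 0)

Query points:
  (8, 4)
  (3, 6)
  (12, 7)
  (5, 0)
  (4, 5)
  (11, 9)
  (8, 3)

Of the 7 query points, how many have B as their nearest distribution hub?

2

(8, 4) — d² to each: A:25, B:61, C:10, D:32 → nearest is C
(3, 6) — d² to each: A:34, B:10, C:65, D:117 → nearest is B
(12, 7) — d² to each: A:20, B:104, C:5, D:49 → nearest is C
(5, 0) — d² to each: A:90, B:90, C:61, D:49 → nearest is D
(4, 5) — d² to each: A:32, B:20, C:49, D:89 → nearest is B
(11, 9) — d² to each: A:9, B:81, C:16, D:82 → nearest is A
(8, 3) — d² to each: A:36, B:72, C:13, D:25 → nearest is C
2 of the 7 points have B as nearest.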